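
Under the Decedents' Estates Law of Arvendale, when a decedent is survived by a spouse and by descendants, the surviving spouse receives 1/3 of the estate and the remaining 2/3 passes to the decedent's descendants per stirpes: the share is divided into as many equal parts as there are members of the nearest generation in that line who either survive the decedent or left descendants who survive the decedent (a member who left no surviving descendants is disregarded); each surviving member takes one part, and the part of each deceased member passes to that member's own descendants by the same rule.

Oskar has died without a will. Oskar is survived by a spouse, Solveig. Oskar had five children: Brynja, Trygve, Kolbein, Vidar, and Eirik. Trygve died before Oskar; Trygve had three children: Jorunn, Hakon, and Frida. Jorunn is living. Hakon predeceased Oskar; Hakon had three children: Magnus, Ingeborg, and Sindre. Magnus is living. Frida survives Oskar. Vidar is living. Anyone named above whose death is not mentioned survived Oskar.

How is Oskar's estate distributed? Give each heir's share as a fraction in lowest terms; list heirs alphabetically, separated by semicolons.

Solveig, as surviving spouse, takes 1/3.
The remaining 2/3 passes to Oskar's descendants per stirpes.
The 2/3 is divided into 5 equal shares of 2/15 among Brynja, Trygve, Kolbein, Vidar, Eirik.
Brynja is living and takes 2/15.
Trygve predeceased; the 2/15 allotted to Trygve's branch passes to Trygve's issue by representation.
The 2/15 is divided into 3 equal shares of 2/45 among Jorunn, Hakon, Frida.
Jorunn is living and takes 2/45.
Hakon predeceased; the 2/45 allotted to Hakon's branch passes to Hakon's issue by representation.
The 2/45 is divided into 3 equal shares of 2/135 among Magnus, Ingeborg, Sindre.
Magnus is living and takes 2/135.
Ingeborg is living and takes 2/135.
Sindre is living and takes 2/135.
Frida is living and takes 2/45.
Kolbein is living and takes 2/15.
Vidar is living and takes 2/15.
Eirik is living and takes 2/15.

Brynja 2/15; Eirik 2/15; Frida 2/45; Ingeborg 2/135; Jorunn 2/45; Kolbein 2/15; Magnus 2/135; Sindre 2/135; Solveig 1/3; Vidar 2/15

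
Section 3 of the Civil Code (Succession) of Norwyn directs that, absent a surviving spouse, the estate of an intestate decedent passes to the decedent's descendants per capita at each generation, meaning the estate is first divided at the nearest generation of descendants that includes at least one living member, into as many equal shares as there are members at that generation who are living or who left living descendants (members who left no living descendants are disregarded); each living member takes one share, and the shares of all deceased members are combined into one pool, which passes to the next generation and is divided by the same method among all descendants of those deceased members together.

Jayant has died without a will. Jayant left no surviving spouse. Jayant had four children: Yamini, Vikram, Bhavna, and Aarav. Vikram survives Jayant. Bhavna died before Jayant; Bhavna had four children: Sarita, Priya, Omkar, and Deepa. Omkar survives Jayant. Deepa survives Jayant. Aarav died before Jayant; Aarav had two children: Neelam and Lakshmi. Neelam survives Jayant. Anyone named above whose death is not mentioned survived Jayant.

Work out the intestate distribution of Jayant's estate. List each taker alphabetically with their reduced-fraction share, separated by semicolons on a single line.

Deepa 1/12; Lakshmi 1/12; Neelam 1/12; Omkar 1/12; Priya 1/12; Sarita 1/12; Vikram 1/4; Yamini 1/4

There is no surviving spouse, so the entire estate passes to Jayant's descendants per capita at each generation.
At generation 1 (Yamini, Vikram, Bhavna, Aarav) there are 4 shares of (1)/4 = 1/4 each.
Living: Yamini and Vikram — each takes 1/4.
Deceased: Bhavna and Aarav. Their combined 1/2 is pooled and carried to generation 2.
At generation 2 (Sarita, Priya, Omkar, Deepa, Neelam, Lakshmi) there are 6 shares of (1/2)/6 = 1/12 each.
Living: Sarita, Priya, Omkar, Deepa, Neelam, and Lakshmi — each takes 1/12.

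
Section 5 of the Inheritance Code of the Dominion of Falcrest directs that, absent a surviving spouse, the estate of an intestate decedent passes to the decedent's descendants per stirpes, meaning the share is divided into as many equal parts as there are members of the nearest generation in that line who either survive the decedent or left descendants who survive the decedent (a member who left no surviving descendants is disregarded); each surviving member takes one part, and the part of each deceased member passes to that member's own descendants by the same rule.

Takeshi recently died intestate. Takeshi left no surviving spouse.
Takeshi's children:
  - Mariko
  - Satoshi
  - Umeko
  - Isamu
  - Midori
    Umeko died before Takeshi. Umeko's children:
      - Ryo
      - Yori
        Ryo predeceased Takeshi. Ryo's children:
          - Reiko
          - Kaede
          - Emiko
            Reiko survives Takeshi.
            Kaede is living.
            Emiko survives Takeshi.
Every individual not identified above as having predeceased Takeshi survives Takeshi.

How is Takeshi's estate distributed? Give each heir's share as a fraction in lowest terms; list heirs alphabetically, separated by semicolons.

There is no surviving spouse, so the entire estate passes to Takeshi's descendants per stirpes.
The estate is divided into 5 equal shares of 1/5 among Mariko, Satoshi, Umeko, Isamu, Midori.
Mariko is living and takes 1/5.
Satoshi is living and takes 1/5.
Umeko predeceased; the 1/5 allotted to Umeko's branch passes to Umeko's issue by representation.
The 1/5 is divided into 2 equal shares of 1/10 among Ryo, Yori.
Ryo predeceased; the 1/10 allotted to Ryo's branch passes to Ryo's issue by representation.
The 1/10 is divided into 3 equal shares of 1/30 among Reiko, Kaede, Emiko.
Reiko is living and takes 1/30.
Kaede is living and takes 1/30.
Emiko is living and takes 1/30.
Yori is living and takes 1/10.
Isamu is living and takes 1/5.
Midori is living and takes 1/5.

Emiko 1/30; Isamu 1/5; Kaede 1/30; Mariko 1/5; Midori 1/5; Reiko 1/30; Satoshi 1/5; Yori 1/10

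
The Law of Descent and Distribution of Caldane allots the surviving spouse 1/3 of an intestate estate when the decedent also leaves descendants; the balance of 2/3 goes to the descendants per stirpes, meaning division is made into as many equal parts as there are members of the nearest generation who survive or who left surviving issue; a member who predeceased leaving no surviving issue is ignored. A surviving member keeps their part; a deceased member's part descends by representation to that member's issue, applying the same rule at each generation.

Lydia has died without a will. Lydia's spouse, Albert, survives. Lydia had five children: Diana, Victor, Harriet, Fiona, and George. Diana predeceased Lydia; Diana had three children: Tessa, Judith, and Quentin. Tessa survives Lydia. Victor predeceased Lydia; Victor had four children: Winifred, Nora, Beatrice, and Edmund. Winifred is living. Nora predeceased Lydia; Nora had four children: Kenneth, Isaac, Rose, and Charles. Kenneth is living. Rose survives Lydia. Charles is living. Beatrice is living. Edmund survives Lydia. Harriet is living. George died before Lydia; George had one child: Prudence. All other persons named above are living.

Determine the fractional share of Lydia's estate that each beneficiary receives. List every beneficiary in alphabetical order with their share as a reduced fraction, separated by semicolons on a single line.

Albert 1/3; Beatrice 1/30; Charles 1/120; Edmund 1/30; Fiona 2/15; Harriet 2/15; Isaac 1/120; Judith 2/45; Kenneth 1/120; Prudence 2/15; Quentin 2/45; Rose 1/120; Tessa 2/45; Winifred 1/30

Albert, as surviving spouse, takes 1/3.
The remaining 2/3 passes to Lydia's descendants per stirpes.
The 2/3 is divided into 5 equal shares of 2/15 among Diana, Victor, Harriet, Fiona, George.
Diana predeceased; the 2/15 allotted to Diana's branch passes to Diana's issue by representation.
The 2/15 is divided into 3 equal shares of 2/45 among Tessa, Judith, Quentin.
Tessa is living and takes 2/45.
Judith is living and takes 2/45.
Quentin is living and takes 2/45.
Victor predeceased; the 2/15 allotted to Victor's branch passes to Victor's issue by representation.
The 2/15 is divided into 4 equal shares of 1/30 among Winifred, Nora, Beatrice, Edmund.
Winifred is living and takes 1/30.
Nora predeceased; the 1/30 allotted to Nora's branch passes to Nora's issue by representation.
The 1/30 is divided into 4 equal shares of 1/120 among Kenneth, Isaac, Rose, Charles.
Kenneth is living and takes 1/120.
Isaac is living and takes 1/120.
Rose is living and takes 1/120.
Charles is living and takes 1/120.
Beatrice is living and takes 1/30.
Edmund is living and takes 1/30.
Harriet is living and takes 2/15.
Fiona is living and takes 2/15.
George predeceased; the 2/15 allotted to George's branch passes to George's issue by representation.
Prudence is the sole taker at this level and receives the full 2/15.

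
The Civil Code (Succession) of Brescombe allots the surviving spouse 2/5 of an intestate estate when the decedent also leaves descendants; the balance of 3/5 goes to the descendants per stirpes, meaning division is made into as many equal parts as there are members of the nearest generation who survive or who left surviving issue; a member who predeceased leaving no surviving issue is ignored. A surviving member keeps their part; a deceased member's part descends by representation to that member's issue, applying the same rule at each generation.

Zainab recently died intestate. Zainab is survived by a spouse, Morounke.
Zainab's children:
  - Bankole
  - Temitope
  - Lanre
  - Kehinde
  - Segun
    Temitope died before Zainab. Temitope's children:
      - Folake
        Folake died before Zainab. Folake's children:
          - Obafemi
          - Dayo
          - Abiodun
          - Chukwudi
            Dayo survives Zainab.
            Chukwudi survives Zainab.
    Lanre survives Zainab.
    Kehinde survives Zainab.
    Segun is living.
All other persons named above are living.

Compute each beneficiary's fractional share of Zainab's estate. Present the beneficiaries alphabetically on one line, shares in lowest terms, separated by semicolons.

Morounke, as surviving spouse, takes 2/5.
The remaining 3/5 passes to Zainab's descendants per stirpes.
The 3/5 is divided into 5 equal shares of 3/25 among Bankole, Temitope, Lanre, Kehinde, Segun.
Bankole is living and takes 3/25.
Temitope predeceased; the 3/25 allotted to Temitope's branch passes to Temitope's issue by representation.
Folake's line is the sole branch at this level, so the full 3/25 passes to Folake's issue by representation.
The 3/25 is divided into 4 equal shares of 3/100 among Obafemi, Dayo, Abiodun, Chukwudi.
Obafemi is living and takes 3/100.
Dayo is living and takes 3/100.
Abiodun is living and takes 3/100.
Chukwudi is living and takes 3/100.
Lanre is living and takes 3/25.
Kehinde is living and takes 3/25.
Segun is living and takes 3/25.

Abiodun 3/100; Bankole 3/25; Chukwudi 3/100; Dayo 3/100; Kehinde 3/25; Lanre 3/25; Morounke 2/5; Obafemi 3/100; Segun 3/25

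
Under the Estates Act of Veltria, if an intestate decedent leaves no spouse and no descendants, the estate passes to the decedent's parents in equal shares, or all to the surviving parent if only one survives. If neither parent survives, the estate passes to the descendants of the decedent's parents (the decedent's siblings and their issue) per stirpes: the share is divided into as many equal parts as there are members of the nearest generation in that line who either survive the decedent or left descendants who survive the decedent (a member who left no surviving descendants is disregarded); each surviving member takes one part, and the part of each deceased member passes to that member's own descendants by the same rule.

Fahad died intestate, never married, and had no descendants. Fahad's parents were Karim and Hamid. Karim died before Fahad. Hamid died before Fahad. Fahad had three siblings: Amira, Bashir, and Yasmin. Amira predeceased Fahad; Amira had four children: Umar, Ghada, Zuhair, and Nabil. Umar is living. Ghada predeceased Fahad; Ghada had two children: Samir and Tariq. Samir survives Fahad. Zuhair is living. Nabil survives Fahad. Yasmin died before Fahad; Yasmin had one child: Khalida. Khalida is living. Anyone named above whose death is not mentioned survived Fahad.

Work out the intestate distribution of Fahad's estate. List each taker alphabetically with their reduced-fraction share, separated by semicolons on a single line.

Bashir 1/3; Khalida 1/3; Nabil 1/12; Samir 1/24; Tariq 1/24; Umar 1/12; Zuhair 1/12

Neither parent survives and there are no descendants, so the estate passes to Fahad's siblings and their issue per stirpes.
The estate is divided into 3 equal shares of 1/3 among Amira, Bashir, Yasmin.
Amira predeceased; the 1/3 allotted to Amira's branch passes to Amira's issue by representation.
The 1/3 is divided into 4 equal shares of 1/12 among Umar, Ghada, Zuhair, Nabil.
Umar is living and takes 1/12.
Ghada predeceased; the 1/12 allotted to Ghada's branch passes to Ghada's issue by representation.
The 1/12 is divided into 2 equal shares of 1/24 among Samir, Tariq.
Samir is living and takes 1/24.
Tariq is living and takes 1/24.
Zuhair is living and takes 1/12.
Nabil is living and takes 1/12.
Bashir is living and takes 1/3.
Yasmin predeceased; the 1/3 allotted to Yasmin's branch passes to Yasmin's issue by representation.
Khalida is the sole taker at this level and receives the full 1/3.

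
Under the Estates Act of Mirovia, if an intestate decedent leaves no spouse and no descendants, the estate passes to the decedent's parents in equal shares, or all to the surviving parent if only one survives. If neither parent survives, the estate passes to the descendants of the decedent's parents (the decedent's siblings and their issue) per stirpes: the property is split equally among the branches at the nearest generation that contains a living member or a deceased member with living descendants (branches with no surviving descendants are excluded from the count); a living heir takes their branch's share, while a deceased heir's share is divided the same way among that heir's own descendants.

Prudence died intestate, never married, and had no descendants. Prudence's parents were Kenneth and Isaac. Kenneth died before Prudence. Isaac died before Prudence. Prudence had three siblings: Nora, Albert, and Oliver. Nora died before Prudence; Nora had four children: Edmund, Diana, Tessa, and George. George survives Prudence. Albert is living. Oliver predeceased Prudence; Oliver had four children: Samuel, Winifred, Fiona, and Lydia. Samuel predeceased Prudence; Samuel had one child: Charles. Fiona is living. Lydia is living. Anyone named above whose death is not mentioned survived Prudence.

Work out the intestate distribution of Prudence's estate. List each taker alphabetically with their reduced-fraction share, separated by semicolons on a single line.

Albert 1/3; Charles 1/12; Diana 1/12; Edmund 1/12; Fiona 1/12; George 1/12; Lydia 1/12; Tessa 1/12; Winifred 1/12

Neither parent survives and there are no descendants, so the estate passes to Prudence's siblings and their issue per stirpes.
The estate is divided into 3 equal shares of 1/3 among Nora, Albert, Oliver.
Nora predeceased; the 1/3 allotted to Nora's branch passes to Nora's issue by representation.
The 1/3 is divided into 4 equal shares of 1/12 among Edmund, Diana, Tessa, George.
Edmund is living and takes 1/12.
Diana is living and takes 1/12.
Tessa is living and takes 1/12.
George is living and takes 1/12.
Albert is living and takes 1/3.
Oliver predeceased; the 1/3 allotted to Oliver's branch passes to Oliver's issue by representation.
The 1/3 is divided into 4 equal shares of 1/12 among Samuel, Winifred, Fiona, Lydia.
Samuel predeceased; the 1/12 allotted to Samuel's branch passes to Samuel's issue by representation.
Charles is the sole taker at this level and receives the full 1/12.
Winifred is living and takes 1/12.
Fiona is living and takes 1/12.
Lydia is living and takes 1/12.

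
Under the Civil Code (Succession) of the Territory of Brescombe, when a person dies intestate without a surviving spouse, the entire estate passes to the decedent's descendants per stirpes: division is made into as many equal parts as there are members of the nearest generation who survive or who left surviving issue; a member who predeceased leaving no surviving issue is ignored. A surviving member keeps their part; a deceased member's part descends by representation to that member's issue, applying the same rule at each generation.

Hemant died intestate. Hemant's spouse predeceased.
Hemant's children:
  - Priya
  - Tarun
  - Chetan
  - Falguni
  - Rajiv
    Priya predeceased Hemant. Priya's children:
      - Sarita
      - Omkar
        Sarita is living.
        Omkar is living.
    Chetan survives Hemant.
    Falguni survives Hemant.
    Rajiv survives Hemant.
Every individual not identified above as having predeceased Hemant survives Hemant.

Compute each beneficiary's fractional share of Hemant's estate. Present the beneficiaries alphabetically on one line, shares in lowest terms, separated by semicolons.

There is no surviving spouse, so the entire estate passes to Hemant's descendants per stirpes.
The estate is divided into 5 equal shares of 1/5 among Priya, Tarun, Chetan, Falguni, Rajiv.
Priya predeceased; the 1/5 allotted to Priya's branch passes to Priya's issue by representation.
The 1/5 is divided into 2 equal shares of 1/10 among Sarita, Omkar.
Sarita is living and takes 1/10.
Omkar is living and takes 1/10.
Tarun is living and takes 1/5.
Chetan is living and takes 1/5.
Falguni is living and takes 1/5.
Rajiv is living and takes 1/5.

Chetan 1/5; Falguni 1/5; Omkar 1/10; Rajiv 1/5; Sarita 1/10; Tarun 1/5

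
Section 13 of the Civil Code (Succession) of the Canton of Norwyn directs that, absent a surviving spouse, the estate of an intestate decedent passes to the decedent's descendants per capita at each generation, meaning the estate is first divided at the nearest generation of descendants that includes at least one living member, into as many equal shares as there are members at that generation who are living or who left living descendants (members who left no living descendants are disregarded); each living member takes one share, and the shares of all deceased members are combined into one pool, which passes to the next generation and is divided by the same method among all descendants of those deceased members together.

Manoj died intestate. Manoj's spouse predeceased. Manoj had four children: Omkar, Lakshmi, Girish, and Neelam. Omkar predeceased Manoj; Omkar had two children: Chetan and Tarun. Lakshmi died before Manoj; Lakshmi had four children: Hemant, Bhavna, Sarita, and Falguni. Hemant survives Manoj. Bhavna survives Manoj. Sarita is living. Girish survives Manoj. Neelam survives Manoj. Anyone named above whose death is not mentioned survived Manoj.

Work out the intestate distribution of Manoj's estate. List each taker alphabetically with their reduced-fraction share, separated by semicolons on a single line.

There is no surviving spouse, so the entire estate passes to Manoj's descendants per capita at each generation.
At generation 1 (Omkar, Lakshmi, Girish, Neelam) there are 4 shares of (1)/4 = 1/4 each.
Living: Girish and Neelam — each takes 1/4.
Deceased: Omkar and Lakshmi. Their combined 1/2 is pooled and carried to generation 2.
At generation 2 (Chetan, Tarun, Hemant, Bhavna, Sarita, Falguni) there are 6 shares of (1/2)/6 = 1/12 each.
Living: Chetan, Tarun, Hemant, Bhavna, Sarita, and Falguni — each takes 1/12.

Bhavna 1/12; Chetan 1/12; Falguni 1/12; Girish 1/4; Hemant 1/12; Neelam 1/4; Sarita 1/12; Tarun 1/12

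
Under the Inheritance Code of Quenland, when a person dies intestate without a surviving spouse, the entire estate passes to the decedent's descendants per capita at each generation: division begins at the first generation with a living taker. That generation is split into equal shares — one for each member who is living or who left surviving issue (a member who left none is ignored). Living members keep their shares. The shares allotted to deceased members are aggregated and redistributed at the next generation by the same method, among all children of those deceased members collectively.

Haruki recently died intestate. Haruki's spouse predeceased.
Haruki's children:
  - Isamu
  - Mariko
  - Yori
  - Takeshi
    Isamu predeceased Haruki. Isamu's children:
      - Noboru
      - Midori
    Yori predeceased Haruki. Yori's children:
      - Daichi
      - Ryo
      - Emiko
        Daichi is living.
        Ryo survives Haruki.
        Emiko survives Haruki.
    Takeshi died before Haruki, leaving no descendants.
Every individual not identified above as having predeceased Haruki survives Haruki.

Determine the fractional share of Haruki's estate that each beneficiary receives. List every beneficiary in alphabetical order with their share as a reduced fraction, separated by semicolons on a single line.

Daichi 2/15; Emiko 2/15; Mariko 1/3; Midori 2/15; Noboru 2/15; Ryo 2/15

There is no surviving spouse, so the entire estate passes to Haruki's descendants per capita at each generation.
At generation 1 (Isamu, Mariko, Yori) there are 3 shares of (1)/3 = 1/3 each.
Living: Mariko — each takes 1/3.
Deceased: Isamu and Yori. Their combined 2/3 is pooled and carried to generation 2.
At generation 2 (Noboru, Midori, Daichi, Ryo, Emiko) there are 5 shares of (2/3)/5 = 2/15 each.
Living: Noboru, Midori, Daichi, Ryo, and Emiko — each takes 2/15.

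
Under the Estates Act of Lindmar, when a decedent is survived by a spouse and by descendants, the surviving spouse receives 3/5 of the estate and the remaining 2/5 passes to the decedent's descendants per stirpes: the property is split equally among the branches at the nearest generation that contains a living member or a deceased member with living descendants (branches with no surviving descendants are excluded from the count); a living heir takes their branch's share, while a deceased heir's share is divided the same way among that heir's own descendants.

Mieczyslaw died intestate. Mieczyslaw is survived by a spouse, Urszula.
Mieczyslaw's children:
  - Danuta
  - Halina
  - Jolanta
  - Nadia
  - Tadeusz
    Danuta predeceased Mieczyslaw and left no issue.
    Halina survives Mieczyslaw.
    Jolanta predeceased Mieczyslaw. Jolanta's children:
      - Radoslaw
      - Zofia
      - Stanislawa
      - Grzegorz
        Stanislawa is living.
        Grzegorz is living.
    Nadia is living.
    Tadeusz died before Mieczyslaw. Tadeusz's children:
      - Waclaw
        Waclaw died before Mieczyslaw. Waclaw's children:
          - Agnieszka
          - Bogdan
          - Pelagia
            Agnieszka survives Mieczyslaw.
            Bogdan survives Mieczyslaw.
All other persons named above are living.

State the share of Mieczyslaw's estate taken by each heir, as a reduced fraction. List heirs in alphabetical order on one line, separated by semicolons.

Agnieszka 1/30; Bogdan 1/30; Grzegorz 1/40; Halina 1/10; Nadia 1/10; Pelagia 1/30; Radoslaw 1/40; Stanislawa 1/40; Urszula 3/5; Zofia 1/40

Urszula, as surviving spouse, takes 3/5.
The remaining 2/5 passes to Mieczyslaw's descendants per stirpes.
Danuta left no surviving issue, so that branch lapses and is disregarded.
The 2/5 is divided into 4 equal shares of 1/10 among Halina, Jolanta, Nadia, Tadeusz.
Halina is living and takes 1/10.
Jolanta predeceased; the 1/10 allotted to Jolanta's branch passes to Jolanta's issue by representation.
The 1/10 is divided into 4 equal shares of 1/40 among Radoslaw, Zofia, Stanislawa, Grzegorz.
Radoslaw is living and takes 1/40.
Zofia is living and takes 1/40.
Stanislawa is living and takes 1/40.
Grzegorz is living and takes 1/40.
Nadia is living and takes 1/10.
Tadeusz predeceased; the 1/10 allotted to Tadeusz's branch passes to Tadeusz's issue by representation.
Waclaw's line is the sole branch at this level, so the full 1/10 passes to Waclaw's issue by representation.
The 1/10 is divided into 3 equal shares of 1/30 among Agnieszka, Bogdan, Pelagia.
Agnieszka is living and takes 1/30.
Bogdan is living and takes 1/30.
Pelagia is living and takes 1/30.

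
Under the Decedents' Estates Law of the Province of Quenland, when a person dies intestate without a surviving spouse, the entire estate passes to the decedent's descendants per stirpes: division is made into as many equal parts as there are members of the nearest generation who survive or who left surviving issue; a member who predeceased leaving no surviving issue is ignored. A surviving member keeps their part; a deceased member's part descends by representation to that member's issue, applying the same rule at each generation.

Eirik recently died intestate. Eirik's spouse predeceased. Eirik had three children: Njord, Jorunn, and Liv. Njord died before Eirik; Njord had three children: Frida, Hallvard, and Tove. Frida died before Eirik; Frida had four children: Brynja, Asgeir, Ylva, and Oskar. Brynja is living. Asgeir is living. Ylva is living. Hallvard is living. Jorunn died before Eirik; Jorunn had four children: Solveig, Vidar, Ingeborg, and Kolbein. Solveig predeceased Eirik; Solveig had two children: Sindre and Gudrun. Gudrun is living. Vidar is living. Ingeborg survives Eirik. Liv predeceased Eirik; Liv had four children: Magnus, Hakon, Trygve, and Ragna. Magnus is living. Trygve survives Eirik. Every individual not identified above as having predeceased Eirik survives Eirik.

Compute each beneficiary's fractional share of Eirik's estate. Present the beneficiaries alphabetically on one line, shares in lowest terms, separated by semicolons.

Asgeir 1/36; Brynja 1/36; Gudrun 1/24; Hakon 1/12; Hallvard 1/9; Ingeborg 1/12; Kolbein 1/12; Magnus 1/12; Oskar 1/36; Ragna 1/12; Sindre 1/24; Tove 1/9; Trygve 1/12; Vidar 1/12; Ylva 1/36

There is no surviving spouse, so the entire estate passes to Eirik's descendants per stirpes.
The estate is divided into 3 equal shares of 1/3 among Njord, Jorunn, Liv.
Njord predeceased; the 1/3 allotted to Njord's branch passes to Njord's issue by representation.
The 1/3 is divided into 3 equal shares of 1/9 among Frida, Hallvard, Tove.
Frida predeceased; the 1/9 allotted to Frida's branch passes to Frida's issue by representation.
The 1/9 is divided into 4 equal shares of 1/36 among Brynja, Asgeir, Ylva, Oskar.
Brynja is living and takes 1/36.
Asgeir is living and takes 1/36.
Ylva is living and takes 1/36.
Oskar is living and takes 1/36.
Hallvard is living and takes 1/9.
Tove is living and takes 1/9.
Jorunn predeceased; the 1/3 allotted to Jorunn's branch passes to Jorunn's issue by representation.
The 1/3 is divided into 4 equal shares of 1/12 among Solveig, Vidar, Ingeborg, Kolbein.
Solveig predeceased; the 1/12 allotted to Solveig's branch passes to Solveig's issue by representation.
The 1/12 is divided into 2 equal shares of 1/24 among Sindre, Gudrun.
Sindre is living and takes 1/24.
Gudrun is living and takes 1/24.
Vidar is living and takes 1/12.
Ingeborg is living and takes 1/12.
Kolbein is living and takes 1/12.
Liv predeceased; the 1/3 allotted to Liv's branch passes to Liv's issue by representation.
The 1/3 is divided into 4 equal shares of 1/12 among Magnus, Hakon, Trygve, Ragna.
Magnus is living and takes 1/12.
Hakon is living and takes 1/12.
Trygve is living and takes 1/12.
Ragna is living and takes 1/12.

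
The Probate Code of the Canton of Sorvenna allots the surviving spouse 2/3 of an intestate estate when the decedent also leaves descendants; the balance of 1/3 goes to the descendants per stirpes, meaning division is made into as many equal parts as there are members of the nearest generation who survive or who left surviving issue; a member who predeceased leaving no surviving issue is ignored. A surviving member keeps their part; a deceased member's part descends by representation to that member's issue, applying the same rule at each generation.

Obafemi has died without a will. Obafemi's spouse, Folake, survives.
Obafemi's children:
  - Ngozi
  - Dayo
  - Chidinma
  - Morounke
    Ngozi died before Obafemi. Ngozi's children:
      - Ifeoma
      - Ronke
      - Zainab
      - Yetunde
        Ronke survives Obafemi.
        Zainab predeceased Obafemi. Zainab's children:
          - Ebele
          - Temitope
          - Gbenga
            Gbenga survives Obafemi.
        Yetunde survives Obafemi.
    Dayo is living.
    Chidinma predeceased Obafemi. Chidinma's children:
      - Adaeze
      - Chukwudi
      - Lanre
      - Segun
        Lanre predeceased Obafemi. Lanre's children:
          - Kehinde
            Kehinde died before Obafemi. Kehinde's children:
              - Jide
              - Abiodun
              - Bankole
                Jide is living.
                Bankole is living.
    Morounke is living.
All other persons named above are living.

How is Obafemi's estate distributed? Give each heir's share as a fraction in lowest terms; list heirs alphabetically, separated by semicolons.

Abiodun 1/144; Adaeze 1/48; Bankole 1/144; Chukwudi 1/48; Dayo 1/12; Ebele 1/144; Folake 2/3; Gbenga 1/144; Ifeoma 1/48; Jide 1/144; Morounke 1/12; Ronke 1/48; Segun 1/48; Temitope 1/144; Yetunde 1/48

Folake, as surviving spouse, takes 2/3.
The remaining 1/3 passes to Obafemi's descendants per stirpes.
The 1/3 is divided into 4 equal shares of 1/12 among Ngozi, Dayo, Chidinma, Morounke.
Ngozi predeceased; the 1/12 allotted to Ngozi's branch passes to Ngozi's issue by representation.
The 1/12 is divided into 4 equal shares of 1/48 among Ifeoma, Ronke, Zainab, Yetunde.
Ifeoma is living and takes 1/48.
Ronke is living and takes 1/48.
Zainab predeceased; the 1/48 allotted to Zainab's branch passes to Zainab's issue by representation.
The 1/48 is divided into 3 equal shares of 1/144 among Ebele, Temitope, Gbenga.
Ebele is living and takes 1/144.
Temitope is living and takes 1/144.
Gbenga is living and takes 1/144.
Yetunde is living and takes 1/48.
Dayo is living and takes 1/12.
Chidinma predeceased; the 1/12 allotted to Chidinma's branch passes to Chidinma's issue by representation.
The 1/12 is divided into 4 equal shares of 1/48 among Adaeze, Chukwudi, Lanre, Segun.
Adaeze is living and takes 1/48.
Chukwudi is living and takes 1/48.
Lanre predeceased; the 1/48 allotted to Lanre's branch passes to Lanre's issue by representation.
Kehinde's line is the sole branch at this level, so the full 1/48 passes to Kehinde's issue by representation.
The 1/48 is divided into 3 equal shares of 1/144 among Jide, Abiodun, Bankole.
Jide is living and takes 1/144.
Abiodun is living and takes 1/144.
Bankole is living and takes 1/144.
Segun is living and takes 1/48.
Morounke is living and takes 1/12.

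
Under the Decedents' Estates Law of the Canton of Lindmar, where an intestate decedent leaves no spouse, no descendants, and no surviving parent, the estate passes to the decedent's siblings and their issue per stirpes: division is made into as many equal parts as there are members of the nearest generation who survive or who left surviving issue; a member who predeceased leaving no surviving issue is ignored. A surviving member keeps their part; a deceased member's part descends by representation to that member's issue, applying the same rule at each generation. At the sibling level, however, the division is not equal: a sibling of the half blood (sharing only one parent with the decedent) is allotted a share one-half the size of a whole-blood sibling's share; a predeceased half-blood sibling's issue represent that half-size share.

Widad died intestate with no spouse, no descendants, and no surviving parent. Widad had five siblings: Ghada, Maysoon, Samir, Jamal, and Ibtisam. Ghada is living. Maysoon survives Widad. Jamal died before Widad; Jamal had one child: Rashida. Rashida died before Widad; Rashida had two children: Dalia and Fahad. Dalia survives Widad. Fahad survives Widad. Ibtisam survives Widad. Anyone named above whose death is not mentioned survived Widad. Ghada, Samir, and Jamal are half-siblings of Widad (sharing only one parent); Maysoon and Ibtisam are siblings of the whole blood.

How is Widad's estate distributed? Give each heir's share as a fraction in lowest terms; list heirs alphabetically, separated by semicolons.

Dalia 1/14; Fahad 1/14; Ghada 1/7; Ibtisam 2/7; Maysoon 2/7; Samir 1/7

No spouse, descendants, or parent survives, so the estate passes to Widad's siblings per stirpes.
Half-blood siblings count for one-half the weight of whole-blood siblings at the initial division.
Dividing 1 in proportion to weights (total weight 7/2): Ghada (weight 1/2) → 1/7; Maysoon (weight 1) → 2/7; Samir (weight 1/2) → 1/7; Jamal (weight 1/2) → 1/7; Ibtisam (weight 1) → 2/7.
Ghada is living and takes 1/7.
Maysoon is living and takes 2/7.
Samir is living and takes 1/7.
Jamal predeceased; the 1/7 allotted to Jamal's branch passes to Jamal's issue by representation.
Rashida's line is the sole branch at this level, so the full 1/7 passes to Rashida's issue by representation.
The 1/7 is divided into 2 equal shares of 1/14 among Dalia, Fahad.
Dalia is living and takes 1/14.
Fahad is living and takes 1/14.
Ibtisam is living and takes 2/7.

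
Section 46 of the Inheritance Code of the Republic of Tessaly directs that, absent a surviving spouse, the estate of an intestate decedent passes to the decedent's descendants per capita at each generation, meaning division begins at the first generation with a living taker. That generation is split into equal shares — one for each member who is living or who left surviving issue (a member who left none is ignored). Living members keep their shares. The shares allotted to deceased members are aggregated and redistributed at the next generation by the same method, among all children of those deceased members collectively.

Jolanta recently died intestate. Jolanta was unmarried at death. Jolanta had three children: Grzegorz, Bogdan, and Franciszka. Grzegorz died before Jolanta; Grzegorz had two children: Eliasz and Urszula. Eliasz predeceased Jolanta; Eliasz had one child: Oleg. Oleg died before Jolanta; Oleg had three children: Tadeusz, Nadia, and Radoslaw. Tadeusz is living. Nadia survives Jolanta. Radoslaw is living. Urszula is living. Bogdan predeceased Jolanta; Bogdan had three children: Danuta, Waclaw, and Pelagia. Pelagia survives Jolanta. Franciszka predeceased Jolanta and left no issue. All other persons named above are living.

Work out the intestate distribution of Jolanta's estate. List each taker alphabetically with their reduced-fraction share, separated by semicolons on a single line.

There is no surviving spouse, so the entire estate passes to Jolanta's descendants per capita at each generation.
No one at generation 1 (Grzegorz, Bogdan) is living; moving to the next generation.
At generation 2 (Eliasz, Urszula, Danuta, Waclaw, Pelagia) there are 5 shares of (1)/5 = 1/5 each.
Living: Urszula, Danuta, Waclaw, and Pelagia — each takes 1/5.
Deceased: Eliasz. That 1/5 share is carried to generation 3.
At generation 3 (Oleg) there are 1 shares of (1/5)/1 = 1/5 each.
Deceased: Oleg. That 1/5 share is carried to generation 4.
At generation 4 (Tadeusz, Nadia, Radoslaw) there are 3 shares of (1/5)/3 = 1/15 each.
Living: Tadeusz, Nadia, and Radoslaw — each takes 1/15.

Danuta 1/5; Nadia 1/15; Pelagia 1/5; Radoslaw 1/15; Tadeusz 1/15; Urszula 1/5; Waclaw 1/5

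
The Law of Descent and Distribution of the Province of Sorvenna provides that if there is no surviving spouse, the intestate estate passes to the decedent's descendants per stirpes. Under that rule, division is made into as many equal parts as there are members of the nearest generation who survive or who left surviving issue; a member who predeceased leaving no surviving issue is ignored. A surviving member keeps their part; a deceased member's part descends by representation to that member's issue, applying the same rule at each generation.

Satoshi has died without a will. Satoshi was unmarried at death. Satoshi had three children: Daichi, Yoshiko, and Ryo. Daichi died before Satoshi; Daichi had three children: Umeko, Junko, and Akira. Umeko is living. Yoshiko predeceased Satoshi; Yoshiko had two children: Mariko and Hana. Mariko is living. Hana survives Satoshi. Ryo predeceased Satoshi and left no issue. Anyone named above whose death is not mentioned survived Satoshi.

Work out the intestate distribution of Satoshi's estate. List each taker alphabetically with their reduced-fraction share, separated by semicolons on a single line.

There is no surviving spouse, so the entire estate passes to Satoshi's descendants per stirpes.
Ryo left no surviving issue, so that branch lapses and is disregarded.
The estate is divided into 2 equal shares of 1/2 among Daichi, Yoshiko.
Daichi predeceased; the 1/2 allotted to Daichi's branch passes to Daichi's issue by representation.
The 1/2 is divided into 3 equal shares of 1/6 among Umeko, Junko, Akira.
Umeko is living and takes 1/6.
Junko is living and takes 1/6.
Akira is living and takes 1/6.
Yoshiko predeceased; the 1/2 allotted to Yoshiko's branch passes to Yoshiko's issue by representation.
The 1/2 is divided into 2 equal shares of 1/4 among Mariko, Hana.
Mariko is living and takes 1/4.
Hana is living and takes 1/4.

Akira 1/6; Hana 1/4; Junko 1/6; Mariko 1/4; Umeko 1/6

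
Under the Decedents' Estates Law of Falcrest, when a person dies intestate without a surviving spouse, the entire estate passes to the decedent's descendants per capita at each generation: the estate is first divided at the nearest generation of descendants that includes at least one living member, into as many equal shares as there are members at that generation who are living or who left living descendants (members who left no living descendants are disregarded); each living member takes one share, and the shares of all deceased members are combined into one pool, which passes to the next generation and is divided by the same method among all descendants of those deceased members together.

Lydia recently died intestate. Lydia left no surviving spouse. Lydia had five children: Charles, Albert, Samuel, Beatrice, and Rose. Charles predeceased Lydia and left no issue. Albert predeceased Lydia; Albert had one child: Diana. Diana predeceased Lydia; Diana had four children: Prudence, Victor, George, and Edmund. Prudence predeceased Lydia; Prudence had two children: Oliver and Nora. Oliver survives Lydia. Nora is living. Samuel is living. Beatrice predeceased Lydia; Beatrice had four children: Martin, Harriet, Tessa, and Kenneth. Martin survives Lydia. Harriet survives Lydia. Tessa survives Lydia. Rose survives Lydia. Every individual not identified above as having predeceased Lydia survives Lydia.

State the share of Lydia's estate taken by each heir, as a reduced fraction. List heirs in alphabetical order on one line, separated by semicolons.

Edmund 1/40; George 1/40; Harriet 1/10; Kenneth 1/10; Martin 1/10; Nora 1/80; Oliver 1/80; Rose 1/4; Samuel 1/4; Tessa 1/10; Victor 1/40

There is no surviving spouse, so the entire estate passes to Lydia's descendants per capita at each generation.
At generation 1 (Albert, Samuel, Beatrice, Rose) there are 4 shares of (1)/4 = 1/4 each.
Living: Samuel and Rose — each takes 1/4.
Deceased: Albert and Beatrice. Their combined 1/2 is pooled and carried to generation 2.
At generation 2 (Diana, Martin, Harriet, Tessa, Kenneth) there are 5 shares of (1/2)/5 = 1/10 each.
Living: Martin, Harriet, Tessa, and Kenneth — each takes 1/10.
Deceased: Diana. That 1/10 share is carried to generation 3.
At generation 3 (Prudence, Victor, George, Edmund) there are 4 shares of (1/10)/4 = 1/40 each.
Living: Victor, George, and Edmund — each takes 1/40.
Deceased: Prudence. That 1/40 share is carried to generation 4.
At generation 4 (Oliver, Nora) there are 2 shares of (1/40)/2 = 1/80 each.
Living: Oliver and Nora — each takes 1/80.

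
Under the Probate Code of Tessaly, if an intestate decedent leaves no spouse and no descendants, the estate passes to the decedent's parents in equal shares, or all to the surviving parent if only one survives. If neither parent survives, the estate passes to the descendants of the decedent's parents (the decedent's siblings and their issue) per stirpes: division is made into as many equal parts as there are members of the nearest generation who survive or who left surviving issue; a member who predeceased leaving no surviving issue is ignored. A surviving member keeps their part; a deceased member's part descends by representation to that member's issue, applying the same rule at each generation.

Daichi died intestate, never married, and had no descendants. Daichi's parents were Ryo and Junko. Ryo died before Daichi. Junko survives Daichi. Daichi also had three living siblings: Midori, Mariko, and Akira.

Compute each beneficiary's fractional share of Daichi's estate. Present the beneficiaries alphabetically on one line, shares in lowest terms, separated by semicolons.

Only one parent, Junko, survives, so Junko takes the entire estate. The siblings take nothing because a surviving parent has priority.

Junko 1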